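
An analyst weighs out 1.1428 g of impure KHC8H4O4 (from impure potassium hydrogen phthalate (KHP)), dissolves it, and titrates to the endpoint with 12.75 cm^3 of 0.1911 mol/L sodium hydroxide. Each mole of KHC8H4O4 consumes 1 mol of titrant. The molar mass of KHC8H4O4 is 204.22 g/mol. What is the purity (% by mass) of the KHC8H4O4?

43.5%

n(NaOH) = 0.1911 x 0.01275 = 0.002437 mol.
n(KHC8H4O4) = 0.002437 / 1 = 0.002437 mol.
mass of KHC8H4O4 = 0.002437 x 204.22 = 0.4976 g.
% purity = 0.4976 / 1.1428 x 100 = 43.5%.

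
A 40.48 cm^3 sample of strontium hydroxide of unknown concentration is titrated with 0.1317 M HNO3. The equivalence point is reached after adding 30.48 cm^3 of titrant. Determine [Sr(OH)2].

n(HNO3) delivered = 0.1317 x 0.03048 = 0.004014 mol.
The reaction is 1 Sr(OH)2 + 2 HNO3, so n(Sr(OH)2) = 0.004014 x 1/2 = 0.002007 mol.
[Sr(OH)2] = 0.002007 mol / 0.04048 L = 0.0496 M.

0.0496 M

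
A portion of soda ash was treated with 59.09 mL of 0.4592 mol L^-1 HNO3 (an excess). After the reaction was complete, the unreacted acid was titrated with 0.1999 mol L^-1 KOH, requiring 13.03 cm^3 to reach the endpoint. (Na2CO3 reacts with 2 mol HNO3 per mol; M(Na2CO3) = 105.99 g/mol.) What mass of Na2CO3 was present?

1.30 g

Total n(HNO3) added = 0.4592 x 0.05909 = 0.02713 mol.
n(KOH) used = 0.1999 x 0.01303 = 0.002605 mol, which equals the excess n(HNO3).
So n(HNO3) consumed by the sample = 0.02713 - 0.002605 = 0.02453 mol.
n(Na2CO3) = 0.02453 / 2 = 0.01226 mol.
mass = 0.01226 mol x 105.99 g/mol = 1.30 g.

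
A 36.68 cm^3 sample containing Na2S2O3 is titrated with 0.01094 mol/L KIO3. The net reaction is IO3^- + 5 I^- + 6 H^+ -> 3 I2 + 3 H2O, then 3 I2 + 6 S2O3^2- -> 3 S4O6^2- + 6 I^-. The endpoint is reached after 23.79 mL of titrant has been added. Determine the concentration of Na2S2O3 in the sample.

n(KIO3) = 0.01094 x 0.02379 = 0.0002603 mol.
From the balanced equation, 1 mol KIO3 reacts with 6 mol Na2S2O3, so n(Na2S2O3) = 0.0002603 x 6/1 = 0.001562 mol.
[Na2S2O3] = 0.001562 / 0.03668 L = 0.0426 M.

0.0426 M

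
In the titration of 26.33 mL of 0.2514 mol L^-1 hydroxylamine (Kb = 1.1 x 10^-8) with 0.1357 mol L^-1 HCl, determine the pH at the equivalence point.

3.55

n(NH2OH) = 0.2514 x 0.02633 = 0.006619 mol; V(HCl) at equivalence = 0.006619/0.1357 = 0.04878 L.
At equivalence the base is fully converted to NH3OH+; total volume = 0.07511 L, so [NH3OH+] = 0.006619/0.07511 = 0.08813 M.
Ka(NH3OH+) = Kw/Kb = 1.0e-14 / 1.1 x 10^-8 = 9.09e-7.
[H^+] = sqrt(Ka x [NH3OH+]) = sqrt(9.09e-7 x 0.08813) = 0.000283 M.
pH = -log(0.000283) = 3.55.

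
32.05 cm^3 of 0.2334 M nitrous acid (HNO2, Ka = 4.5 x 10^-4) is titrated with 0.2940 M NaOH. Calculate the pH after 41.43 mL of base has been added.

n(acid) = 0.2334 x 0.03205 = 0.007480 mol; n(NaOH) added = 0.2940 x 0.04143 = 0.01218 mol.
Base is in excess by 0.01218 - 0.007480 = 0.004700 mol in a total volume of 0.07348 L.
[OH^-] = 0.004700/0.07348 = 0.06396 M, so pOH = 1.19 and pH = 14.00 - 1.19 = 12.81.

12.81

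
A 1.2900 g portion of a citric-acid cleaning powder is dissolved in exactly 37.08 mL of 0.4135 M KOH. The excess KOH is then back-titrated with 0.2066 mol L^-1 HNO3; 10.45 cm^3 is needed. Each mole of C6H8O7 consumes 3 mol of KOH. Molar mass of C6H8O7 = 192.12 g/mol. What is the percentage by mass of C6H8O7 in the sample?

Total n(KOH) added = 0.4135 x 0.03708 = 0.01533 mol.
n(HNO3) used = 0.2066 x 0.01045 = 0.002159 mol, which equals the excess n(KOH).
So n(KOH) consumed by the sample = 0.01533 - 0.002159 = 0.01317 mol.
n(C6H8O7) = 0.01317 / 3 = 0.004391 mol.
mass C6H8O7 = 0.004391 x 192.12 = 0.8436 g, so %C6H8O7 = 0.8436/1.2900 x 100 = 65.4%.

65.4%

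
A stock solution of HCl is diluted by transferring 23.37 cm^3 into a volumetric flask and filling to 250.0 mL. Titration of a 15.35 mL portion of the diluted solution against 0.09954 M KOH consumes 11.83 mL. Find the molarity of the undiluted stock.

n(KOH) = 0.09954 x 0.01183 = 0.001178 mol.
n(HCl) in the aliquot = 0.001178 mol.
[diluted HCl] = 0.001178 / 0.01535 = 0.07671 M.
Dilution factor = 250.0/23.37 = 10.70, so [stock] = 0.07671 x 10.70 = 0.821 M.

0.821 M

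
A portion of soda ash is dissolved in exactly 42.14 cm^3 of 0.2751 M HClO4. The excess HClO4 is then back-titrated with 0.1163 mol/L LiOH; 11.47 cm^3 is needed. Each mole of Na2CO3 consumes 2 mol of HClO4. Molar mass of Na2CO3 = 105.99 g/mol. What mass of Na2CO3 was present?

Total n(HClO4) added = 0.2751 x 0.04214 = 0.01159 mol.
n(LiOH) used = 0.1163 x 0.01147 = 0.001334 mol, which equals the excess n(HClO4).
So n(HClO4) consumed by the sample = 0.01159 - 0.001334 = 0.01026 mol.
n(Na2CO3) = 0.01026 / 2 = 0.005129 mol.
mass = 0.005129 mol x 105.99 g/mol = 0.544 g.

0.544 g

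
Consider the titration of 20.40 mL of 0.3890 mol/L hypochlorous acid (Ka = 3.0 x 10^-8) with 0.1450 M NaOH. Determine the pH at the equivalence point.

10.27

n(HClO) = 0.3890 x 0.02040 = 0.007936 mol; V(NaOH) at equivalence = 0.007936/0.1450 = 0.05473 L.
At equivalence all the acid is converted to ClO-; total volume = 0.02040 + 0.05473 = 0.07513 L, so [ClO-] = 0.007936/0.07513 = 0.1056 M.
Kb = Kw/Ka = 1.0e-14 / 3.0 x 10^-8 = 3.33e-7.
[OH^-] = sqrt(Kb x [ClO-]) = sqrt(3.33e-7 x 0.1056) = 0.000188 M.
pOH = 3.73, so pH = 14.00 - 3.73 = 10.27.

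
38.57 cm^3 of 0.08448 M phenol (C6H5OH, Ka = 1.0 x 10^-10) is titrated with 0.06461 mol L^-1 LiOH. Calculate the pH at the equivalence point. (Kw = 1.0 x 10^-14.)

n(C6H5OH) = 0.08448 x 0.03857 = 0.003258 mol; V(LiOH) at equivalence = 0.003258/0.06461 = 0.05043 L.
At equivalence all the acid is converted to C6H5O-; total volume = 0.03857 + 0.05043 = 0.08900 L, so [C6H5O-] = 0.003258/0.08900 = 0.03661 M.
Kb = Kw/Ka = 1.0e-14 / 1.0 x 10^-10 = 0.000100.
[OH^-] = sqrt(Kb x [C6H5O-]) = sqrt(0.000100 x 0.03661) = 0.00191 M.
pOH = 2.72, so pH = 14.00 - 2.72 = 11.28.

11.28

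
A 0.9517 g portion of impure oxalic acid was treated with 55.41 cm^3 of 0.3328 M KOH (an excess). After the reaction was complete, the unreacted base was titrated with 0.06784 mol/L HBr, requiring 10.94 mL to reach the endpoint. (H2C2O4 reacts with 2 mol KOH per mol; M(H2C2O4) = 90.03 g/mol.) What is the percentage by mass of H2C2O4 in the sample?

Total n(KOH) added = 0.3328 x 0.05541 = 0.01844 mol.
n(HBr) used = 0.06784 x 0.01094 = 0.0007422 mol, which equals the excess n(KOH).
So n(KOH) consumed by the sample = 0.01844 - 0.0007422 = 0.01770 mol.
n(H2C2O4) = 0.01770 / 2 = 0.008849 mol.
mass H2C2O4 = 0.008849 x 90.03 = 0.7967 g, so %H2C2O4 = 0.7967/0.9517 x 100 = 83.7%.

83.7%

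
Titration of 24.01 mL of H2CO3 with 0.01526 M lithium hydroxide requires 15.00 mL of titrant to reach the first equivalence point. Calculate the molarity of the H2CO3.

0.00953 M

n(LiOH) = 0.01526 x 0.01500 = 0.0002289 mol.
At the first equivalence point, 1 mol OH^- react per mol H2CO3, so n(H2CO3) = 0.0002289 / 1 = 0.0002289 mol.
[H2CO3] = 0.0002289 / 0.02401 L = 0.00953 M.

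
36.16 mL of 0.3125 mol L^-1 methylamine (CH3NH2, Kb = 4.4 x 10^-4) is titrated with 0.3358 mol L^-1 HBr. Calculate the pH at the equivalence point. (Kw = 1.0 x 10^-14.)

n(CH3NH2) = 0.3125 x 0.03616 = 0.01130 mol; V(HBr) at equivalence = 0.01130/0.3358 = 0.03365 L.
At equivalence the base is fully converted to CH3NH3+; total volume = 0.06981 L, so [CH3NH3+] = 0.01130/0.06981 = 0.1619 M.
Ka(CH3NH3+) = Kw/Kb = 1.0e-14 / 4.4 x 10^-4 = 2.27e-11.
[H^+] = sqrt(Ka x [CH3NH3+]) = sqrt(2.27e-11 x 0.1619) = 1.92e-6 M.
pH = -log(1.92e-6) = 5.72.

5.72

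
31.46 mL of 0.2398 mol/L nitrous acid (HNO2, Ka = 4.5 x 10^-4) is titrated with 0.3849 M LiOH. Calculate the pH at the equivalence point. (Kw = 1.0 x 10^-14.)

8.26

n(HNO2) = 0.2398 x 0.03146 = 0.007544 mol; V(LiOH) at equivalence = 0.007544/0.3849 = 0.01960 L.
At equivalence all the acid is converted to NO2-; total volume = 0.03146 + 0.01960 = 0.05106 L, so [NO2-] = 0.007544/0.05106 = 0.1477 M.
Kb = Kw/Ka = 1.0e-14 / 4.5 x 10^-4 = 2.22e-11.
[OH^-] = sqrt(Kb x [NO2-]) = sqrt(2.22e-11 x 0.1477) = 1.81e-6 M.
pOH = 5.74, so pH = 14.00 - 5.74 = 8.26.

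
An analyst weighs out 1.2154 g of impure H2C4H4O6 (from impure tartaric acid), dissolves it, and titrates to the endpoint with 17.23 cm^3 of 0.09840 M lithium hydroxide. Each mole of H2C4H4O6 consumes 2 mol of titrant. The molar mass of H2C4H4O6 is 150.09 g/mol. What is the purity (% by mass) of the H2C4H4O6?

n(LiOH) = 0.09840 x 0.01723 = 0.001695 mol.
n(H2C4H4O6) = 0.001695 / 2 = 0.0008477 mol.
mass of H2C4H4O6 = 0.0008477 x 150.09 = 0.1272 g.
% purity = 0.1272 / 1.2154 x 100 = 10.5%.

10.5%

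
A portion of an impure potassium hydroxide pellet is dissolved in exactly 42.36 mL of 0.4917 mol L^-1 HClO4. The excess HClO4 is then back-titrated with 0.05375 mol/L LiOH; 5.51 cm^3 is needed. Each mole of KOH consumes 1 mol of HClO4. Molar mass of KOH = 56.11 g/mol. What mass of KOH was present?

Total n(HClO4) added = 0.4917 x 0.04236 = 0.02083 mol.
n(LiOH) used = 0.05375 x 0.005510 = 0.0002962 mol, which equals the excess n(HClO4).
So n(HClO4) consumed by the sample = 0.02083 - 0.0002962 = 0.02053 mol.
n(KOH) = 0.02053 / 1 = 0.02053 mol.
mass = 0.02053 mol x 56.11 g/mol = 1.15 g.

1.15 g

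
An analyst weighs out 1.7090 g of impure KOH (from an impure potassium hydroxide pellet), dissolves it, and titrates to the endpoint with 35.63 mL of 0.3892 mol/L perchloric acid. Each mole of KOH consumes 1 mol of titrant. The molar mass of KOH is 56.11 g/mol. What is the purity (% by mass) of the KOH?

45.5%

n(HClO4) = 0.3892 x 0.03563 = 0.01387 mol.
n(KOH) = 0.01387 / 1 = 0.01387 mol.
mass of KOH = 0.01387 x 56.11 = 0.7781 g.
% purity = 0.7781 / 1.7090 x 100 = 45.5%.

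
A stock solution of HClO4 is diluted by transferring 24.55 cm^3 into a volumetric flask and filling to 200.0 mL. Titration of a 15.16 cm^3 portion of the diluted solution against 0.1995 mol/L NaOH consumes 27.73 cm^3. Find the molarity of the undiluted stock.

n(NaOH) = 0.1995 x 0.02773 = 0.005532 mol.
n(HClO4) in the aliquot = 0.005532 mol.
[diluted HClO4] = 0.005532 / 0.01516 = 0.3649 M.
Dilution factor = 200.0/24.55 = 8.147, so [stock] = 0.3649 x 8.147 = 2.97 M.

2.97 M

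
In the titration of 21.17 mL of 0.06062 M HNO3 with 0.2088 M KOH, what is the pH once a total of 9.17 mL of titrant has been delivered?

n(acid) = 0.06062 x 0.02117 = 0.001283 mol; n(KOH) added = 0.2088 x 0.009170 = 0.001915 mol.
Base is in excess by 0.001915 - 0.001283 = 0.0006314 mol in a total volume of 0.03034 L.
[OH^-] = 0.0006314/0.03034 = 0.02081 M, so pOH = 1.68 and pH = 14.00 - 1.68 = 12.32.

12.32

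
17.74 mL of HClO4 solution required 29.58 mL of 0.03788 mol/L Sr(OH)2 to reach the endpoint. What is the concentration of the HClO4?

n(Sr(OH)2) delivered = 0.03788 x 0.02958 = 0.001120 mol.
The reaction is 2 HClO4 + 1 Sr(OH)2, so n(HClO4) = 0.001120 x 2/1 = 0.002241 mol.
[HClO4] = 0.002241 mol / 0.01774 L = 0.126 M.

0.126 M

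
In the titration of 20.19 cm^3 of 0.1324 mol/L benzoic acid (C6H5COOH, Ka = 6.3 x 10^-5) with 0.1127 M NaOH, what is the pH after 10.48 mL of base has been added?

4.10

Initial n(C6H5COOH) = 0.1324 x 0.02019 = 0.002673 mol.
n(NaOH) added = 0.1127 x 0.01048 = 0.001181 mol, converting that many moles of C6H5COOH to C6H5COO-.
Remaining n(C6H5COOH) = 0.001492 mol; n(C6H5COO-) = 0.001181 mol.
By Henderson-Hasselbalch, pH = pKa + log([A^-]/[HA]) = 4.20 + log(0.001181/0.001492) = 4.20 + (-0.10) = 4.10.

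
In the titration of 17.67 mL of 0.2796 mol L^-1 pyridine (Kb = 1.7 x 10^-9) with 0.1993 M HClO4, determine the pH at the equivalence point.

n(C5H5N) = 0.2796 x 0.01767 = 0.004941 mol; V(HClO4) at equivalence = 0.004941/0.1993 = 0.02479 L.
At equivalence the base is fully converted to C5H5NH+; total volume = 0.04246 L, so [C5H5NH+] = 0.004941/0.04246 = 0.1164 M.
Ka(C5H5NH+) = Kw/Kb = 1.0e-14 / 1.7 x 10^-9 = 5.88e-6.
[H^+] = sqrt(Ka x [C5H5NH+]) = sqrt(5.88e-6 x 0.1164) = 0.000827 M.
pH = -log(0.000827) = 3.08.

3.08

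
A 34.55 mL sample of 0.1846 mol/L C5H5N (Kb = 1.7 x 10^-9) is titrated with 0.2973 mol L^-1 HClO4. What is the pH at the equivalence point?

n(C5H5N) = 0.1846 x 0.03455 = 0.006378 mol; V(HClO4) at equivalence = 0.006378/0.2973 = 0.02145 L.
At equivalence the base is fully converted to C5H5NH+; total volume = 0.05600 L, so [C5H5NH+] = 0.006378/0.05600 = 0.1139 M.
Ka(C5H5NH+) = Kw/Kb = 1.0e-14 / 1.7 x 10^-9 = 5.88e-6.
[H^+] = sqrt(Ka x [C5H5NH+]) = sqrt(5.88e-6 x 0.1139) = 0.000818 M.
pH = -log(0.000818) = 3.09.

3.09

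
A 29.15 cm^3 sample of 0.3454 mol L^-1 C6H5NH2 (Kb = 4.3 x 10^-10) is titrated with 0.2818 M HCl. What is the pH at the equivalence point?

2.72

n(C6H5NH2) = 0.3454 x 0.02915 = 0.01007 mol; V(HCl) at equivalence = 0.01007/0.2818 = 0.03573 L.
At equivalence the base is fully converted to C6H5NH3+; total volume = 0.06488 L, so [C6H5NH3+] = 0.01007/0.06488 = 0.1552 M.
Ka(C6H5NH3+) = Kw/Kb = 1.0e-14 / 4.3 x 10^-10 = 2.33e-5.
[H^+] = sqrt(Ka x [C6H5NH3+]) = sqrt(2.33e-5 x 0.1552) = 0.00190 M.
pH = -log(0.00190) = 2.72.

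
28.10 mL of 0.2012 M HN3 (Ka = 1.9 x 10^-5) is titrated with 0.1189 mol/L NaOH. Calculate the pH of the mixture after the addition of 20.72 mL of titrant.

Initial n(HN3) = 0.2012 x 0.02810 = 0.005654 mol.
n(NaOH) added = 0.1189 x 0.02072 = 0.002464 mol, converting that many moles of HN3 to N3-.
Remaining n(HN3) = 0.003190 mol; n(N3-) = 0.002464 mol.
By Henderson-Hasselbalch, pH = pKa + log([A^-]/[HA]) = 4.72 + log(0.002464/0.003190) = 4.72 + (-0.11) = 4.61.

4.61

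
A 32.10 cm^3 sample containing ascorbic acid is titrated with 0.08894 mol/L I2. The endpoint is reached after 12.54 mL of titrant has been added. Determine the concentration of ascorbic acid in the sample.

n(I2) = 0.08894 x 0.01254 = 0.001115 mol.
From the balanced equation, 1 mol I2 reacts with 1 mol ascorbic acid, so n(ascorbic acid) = 0.001115 x 1/1 = 0.001115 mol.
[ascorbic acid] = 0.001115 / 0.03210 L = 0.0347 M.

0.0347 M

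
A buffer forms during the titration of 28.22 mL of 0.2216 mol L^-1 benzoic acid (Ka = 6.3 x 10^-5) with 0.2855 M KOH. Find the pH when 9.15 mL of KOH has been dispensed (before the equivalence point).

Initial n(C6H5COOH) = 0.2216 x 0.02822 = 0.006254 mol.
n(KOH) added = 0.2855 x 0.009150 = 0.002612 mol, converting that many moles of C6H5COOH to C6H5COO-.
Remaining n(C6H5COOH) = 0.003641 mol; n(C6H5COO-) = 0.002612 mol.
By Henderson-Hasselbalch, pH = pKa + log([A^-]/[HA]) = 4.20 + log(0.002612/0.003641) = 4.20 + (-0.14) = 4.06.

4.06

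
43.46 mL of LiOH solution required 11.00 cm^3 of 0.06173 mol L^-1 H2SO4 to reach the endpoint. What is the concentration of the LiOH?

n(H2SO4) delivered = 0.06173 x 0.01100 = 0.0006790 mol.
The reaction is 2 LiOH + 1 H2SO4, so n(LiOH) = 0.0006790 x 2/1 = 0.001358 mol.
[LiOH] = 0.001358 mol / 0.04346 L = 0.0312 M.

0.0312 M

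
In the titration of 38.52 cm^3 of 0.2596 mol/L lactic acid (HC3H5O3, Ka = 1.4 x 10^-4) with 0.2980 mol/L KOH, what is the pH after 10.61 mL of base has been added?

3.52

Initial n(HC3H5O3) = 0.2596 x 0.03852 = 0.01000 mol.
n(KOH) added = 0.2980 x 0.01061 = 0.003162 mol, converting that many moles of HC3H5O3 to C3H5O3-.
Remaining n(HC3H5O3) = 0.006838 mol; n(C3H5O3-) = 0.003162 mol.
By Henderson-Hasselbalch, pH = pKa + log([A^-]/[HA]) = 3.85 + log(0.003162/0.006838) = 3.85 + (-0.33) = 3.52.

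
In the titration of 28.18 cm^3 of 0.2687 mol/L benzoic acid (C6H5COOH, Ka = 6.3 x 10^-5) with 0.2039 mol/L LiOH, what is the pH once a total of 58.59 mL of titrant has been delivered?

12.70

n(acid) = 0.2687 x 0.02818 = 0.007572 mol; n(LiOH) added = 0.2039 x 0.05859 = 0.01195 mol.
Base is in excess by 0.01195 - 0.007572 = 0.004375 mol in a total volume of 0.08677 L.
[OH^-] = 0.004375/0.08677 = 0.05042 M, so pOH = 1.30 and pH = 14.00 - 1.30 = 12.70.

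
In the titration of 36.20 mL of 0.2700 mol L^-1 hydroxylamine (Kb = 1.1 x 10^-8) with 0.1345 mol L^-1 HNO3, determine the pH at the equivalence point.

n(NH2OH) = 0.2700 x 0.03620 = 0.009774 mol; V(HNO3) at equivalence = 0.009774/0.1345 = 0.07267 L.
At equivalence the base is fully converted to NH3OH+; total volume = 0.1089 L, so [NH3OH+] = 0.009774/0.1089 = 0.08978 M.
Ka(NH3OH+) = Kw/Kb = 1.0e-14 / 1.1 x 10^-8 = 9.09e-7.
[H^+] = sqrt(Ka x [NH3OH+]) = sqrt(9.09e-7 x 0.08978) = 0.000286 M.
pH = -log(0.000286) = 3.54.

3.54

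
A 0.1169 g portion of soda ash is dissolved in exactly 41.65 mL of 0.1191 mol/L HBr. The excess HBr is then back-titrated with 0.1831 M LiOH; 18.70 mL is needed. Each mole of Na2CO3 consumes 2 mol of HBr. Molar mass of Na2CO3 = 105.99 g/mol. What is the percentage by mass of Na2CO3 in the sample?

Total n(HBr) added = 0.1191 x 0.04165 = 0.004961 mol.
n(LiOH) used = 0.1831 x 0.01870 = 0.003424 mol, which equals the excess n(HBr).
So n(HBr) consumed by the sample = 0.004961 - 0.003424 = 0.001537 mol.
n(Na2CO3) = 0.001537 / 2 = 0.0007683 mol.
mass Na2CO3 = 0.0007683 x 105.99 = 0.08143 g, so %Na2CO3 = 0.08143/0.1169 x 100 = 69.7%.

69.7%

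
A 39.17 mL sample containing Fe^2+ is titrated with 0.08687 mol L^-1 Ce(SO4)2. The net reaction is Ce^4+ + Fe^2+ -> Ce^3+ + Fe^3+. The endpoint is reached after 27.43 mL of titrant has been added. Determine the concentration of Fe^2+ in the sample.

n(Ce(SO4)2) = 0.08687 x 0.02743 = 0.002383 mol.
From the balanced equation, 1 mol Ce(SO4)2 reacts with 1 mol Fe^2+, so n(Fe^2+) = 0.002383 x 1/1 = 0.002383 mol.
[Fe^2+] = 0.002383 / 0.03917 L = 0.0608 M.

0.0608 M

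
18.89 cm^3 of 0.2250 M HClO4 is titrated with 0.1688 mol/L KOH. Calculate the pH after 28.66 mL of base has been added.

12.09

n(acid) = 0.2250 x 0.01889 = 0.004250 mol; n(KOH) added = 0.1688 x 0.02866 = 0.004838 mol.
Base is in excess by 0.004838 - 0.004250 = 0.0005876 mol in a total volume of 0.04755 L.
[OH^-] = 0.0005876/0.04755 = 0.01236 M, so pOH = 1.91 and pH = 14.00 - 1.91 = 12.09.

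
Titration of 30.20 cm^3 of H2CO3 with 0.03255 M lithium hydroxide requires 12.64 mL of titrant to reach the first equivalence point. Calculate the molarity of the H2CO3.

0.0136 M

n(LiOH) = 0.03255 x 0.01264 = 0.0004114 mol.
At the first equivalence point, 1 mol OH^- react per mol H2CO3, so n(H2CO3) = 0.0004114 / 1 = 0.0004114 mol.
[H2CO3] = 0.0004114 / 0.03020 L = 0.0136 M.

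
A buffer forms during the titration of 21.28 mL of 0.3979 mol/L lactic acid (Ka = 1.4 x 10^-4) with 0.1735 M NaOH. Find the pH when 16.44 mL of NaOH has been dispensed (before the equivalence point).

Initial n(HC3H5O3) = 0.3979 x 0.02128 = 0.008467 mol.
n(NaOH) added = 0.1735 x 0.01644 = 0.002852 mol, converting that many moles of HC3H5O3 to C3H5O3-.
Remaining n(HC3H5O3) = 0.005615 mol; n(C3H5O3-) = 0.002852 mol.
By Henderson-Hasselbalch, pH = pKa + log([A^-]/[HA]) = 3.85 + log(0.002852/0.005615) = 3.85 + (-0.29) = 3.56.

3.56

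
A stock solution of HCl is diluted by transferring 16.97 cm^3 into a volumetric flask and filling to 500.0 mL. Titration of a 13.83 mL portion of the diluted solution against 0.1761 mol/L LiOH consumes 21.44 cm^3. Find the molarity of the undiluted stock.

8.04 M

n(LiOH) = 0.1761 x 0.02144 = 0.003776 mol.
n(HCl) in the aliquot = 0.003776 mol.
[diluted HCl] = 0.003776 / 0.01383 = 0.2730 M.
Dilution factor = 500.0/16.97 = 29.46, so [stock] = 0.2730 x 29.46 = 8.04 M.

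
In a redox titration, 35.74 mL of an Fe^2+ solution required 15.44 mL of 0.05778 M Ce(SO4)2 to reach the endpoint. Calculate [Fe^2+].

n(Ce(SO4)2) = 0.05778 x 0.01544 = 0.0008921 mol.
From the balanced equation, 1 mol Ce(SO4)2 reacts with 1 mol Fe^2+, so n(Fe^2+) = 0.0008921 x 1/1 = 0.0008921 mol.
[Fe^2+] = 0.0008921 / 0.03574 L = 0.0250 M.

0.0250 M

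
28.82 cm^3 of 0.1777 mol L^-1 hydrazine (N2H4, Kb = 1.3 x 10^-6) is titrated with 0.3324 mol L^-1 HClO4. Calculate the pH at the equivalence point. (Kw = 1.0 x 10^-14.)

4.53

n(N2H4) = 0.1777 x 0.02882 = 0.005121 mol; V(HClO4) at equivalence = 0.005121/0.3324 = 0.01541 L.
At equivalence the base is fully converted to N2H5+; total volume = 0.04423 L, so [N2H5+] = 0.005121/0.04423 = 0.1158 M.
Ka(N2H5+) = Kw/Kb = 1.0e-14 / 1.3 x 10^-6 = 7.69e-9.
[H^+] = sqrt(Ka x [N2H5+]) = sqrt(7.69e-9 x 0.1158) = 2.98e-5 M.
pH = -log(2.98e-5) = 4.53.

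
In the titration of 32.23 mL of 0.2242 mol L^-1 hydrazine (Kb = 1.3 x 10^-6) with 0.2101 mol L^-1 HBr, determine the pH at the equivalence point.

n(N2H4) = 0.2242 x 0.03223 = 0.007226 mol; V(HBr) at equivalence = 0.007226/0.2101 = 0.03439 L.
At equivalence the base is fully converted to N2H5+; total volume = 0.06662 L, so [N2H5+] = 0.007226/0.06662 = 0.1085 M.
Ka(N2H5+) = Kw/Kb = 1.0e-14 / 1.3 x 10^-6 = 7.69e-9.
[H^+] = sqrt(Ka x [N2H5+]) = sqrt(7.69e-9 x 0.1085) = 2.89e-5 M.
pH = -log(2.89e-5) = 4.54.

4.54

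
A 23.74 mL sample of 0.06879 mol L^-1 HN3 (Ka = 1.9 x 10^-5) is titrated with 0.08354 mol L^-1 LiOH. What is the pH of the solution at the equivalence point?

8.65

n(HN3) = 0.06879 x 0.02374 = 0.001633 mol; V(LiOH) at equivalence = 0.001633/0.08354 = 0.01955 L.
At equivalence all the acid is converted to N3-; total volume = 0.02374 + 0.01955 = 0.04329 L, so [N3-] = 0.001633/0.04329 = 0.03773 M.
Kb = Kw/Ka = 1.0e-14 / 1.9 x 10^-5 = 5.26e-10.
[OH^-] = sqrt(Kb x [N3-]) = sqrt(5.26e-10 x 0.03773) = 4.46e-6 M.
pOH = 5.35, so pH = 14.00 - 5.35 = 8.65.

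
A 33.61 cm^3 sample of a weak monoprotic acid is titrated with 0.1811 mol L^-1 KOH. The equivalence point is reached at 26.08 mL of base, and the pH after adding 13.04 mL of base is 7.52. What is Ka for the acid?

13.04 mL is half of the equivalence volume, so this is the half-equivalence point where [HA] = [A^-].
At half-equivalence pH = pKa, so pKa = 7.52.
Ka = 10^(-7.52) = 3.0 x 10^-8.

3.0 x 10^-8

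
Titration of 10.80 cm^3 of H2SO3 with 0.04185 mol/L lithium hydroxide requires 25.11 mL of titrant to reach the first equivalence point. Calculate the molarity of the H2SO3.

n(LiOH) = 0.04185 x 0.02511 = 0.001051 mol.
At the first equivalence point, 1 mol OH^- react per mol H2SO3, so n(H2SO3) = 0.001051 / 1 = 0.001051 mol.
[H2SO3] = 0.001051 / 0.01080 L = 0.0973 M.

0.0973 M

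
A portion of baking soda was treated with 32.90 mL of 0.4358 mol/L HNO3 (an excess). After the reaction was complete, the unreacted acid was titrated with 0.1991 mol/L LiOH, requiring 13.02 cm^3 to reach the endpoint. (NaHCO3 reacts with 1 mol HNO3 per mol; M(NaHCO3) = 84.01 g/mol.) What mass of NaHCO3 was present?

0.987 g

Total n(HNO3) added = 0.4358 x 0.03290 = 0.01434 mol.
n(LiOH) used = 0.1991 x 0.01302 = 0.002592 mol, which equals the excess n(HNO3).
So n(HNO3) consumed by the sample = 0.01434 - 0.002592 = 0.01175 mol.
n(NaHCO3) = 0.01175 / 1 = 0.01175 mol.
mass = 0.01175 mol x 84.01 g/mol = 0.987 g.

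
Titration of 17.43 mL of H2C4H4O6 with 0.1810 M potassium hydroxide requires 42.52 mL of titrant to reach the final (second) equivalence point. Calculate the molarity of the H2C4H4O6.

0.221 M

n(KOH) = 0.1810 x 0.04252 = 0.007696 mol.
At the final (second) equivalence point, 2 mol OH^- react per mol H2C4H4O6, so n(H2C4H4O6) = 0.007696 / 2 = 0.003848 mol.
[H2C4H4O6] = 0.003848 / 0.01743 L = 0.221 M.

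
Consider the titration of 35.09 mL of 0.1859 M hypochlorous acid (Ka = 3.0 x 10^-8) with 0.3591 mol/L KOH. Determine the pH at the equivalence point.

n(HClO) = 0.1859 x 0.03509 = 0.006523 mol; V(KOH) at equivalence = 0.006523/0.3591 = 0.01817 L.
At equivalence all the acid is converted to ClO-; total volume = 0.03509 + 0.01817 = 0.05326 L, so [ClO-] = 0.006523/0.05326 = 0.1225 M.
Kb = Kw/Ka = 1.0e-14 / 3.0 x 10^-8 = 3.33e-7.
[OH^-] = sqrt(Kb x [ClO-]) = sqrt(3.33e-7 x 0.1225) = 0.000202 M.
pOH = 3.69, so pH = 14.00 - 3.69 = 10.31.

10.31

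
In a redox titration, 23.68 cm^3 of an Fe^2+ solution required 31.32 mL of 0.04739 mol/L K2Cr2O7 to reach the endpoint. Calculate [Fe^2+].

0.376 M

n(K2Cr2O7) = 0.04739 x 0.03132 = 0.001484 mol.
From the balanced equation, 1 mol K2Cr2O7 reacts with 6 mol Fe^2+, so n(Fe^2+) = 0.001484 x 6/1 = 0.008906 mol.
[Fe^2+] = 0.008906 / 0.02368 L = 0.376 M.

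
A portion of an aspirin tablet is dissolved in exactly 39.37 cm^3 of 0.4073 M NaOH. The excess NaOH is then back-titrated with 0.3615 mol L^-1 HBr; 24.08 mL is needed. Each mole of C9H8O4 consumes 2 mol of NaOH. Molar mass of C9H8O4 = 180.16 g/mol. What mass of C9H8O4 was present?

0.660 g

Total n(NaOH) added = 0.4073 x 0.03937 = 0.01604 mol.
n(HBr) used = 0.3615 x 0.02408 = 0.008705 mol, which equals the excess n(NaOH).
So n(NaOH) consumed by the sample = 0.01604 - 0.008705 = 0.007330 mol.
n(C9H8O4) = 0.007330 / 2 = 0.003665 mol.
mass = 0.003665 mol x 180.16 g/mol = 0.660 g.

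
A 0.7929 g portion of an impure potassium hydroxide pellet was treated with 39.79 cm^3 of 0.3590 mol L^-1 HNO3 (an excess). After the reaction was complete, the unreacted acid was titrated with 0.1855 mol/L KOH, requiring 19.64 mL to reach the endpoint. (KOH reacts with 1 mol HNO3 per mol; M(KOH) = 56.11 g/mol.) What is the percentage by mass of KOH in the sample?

75.3%

Total n(HNO3) added = 0.3590 x 0.03979 = 0.01428 mol.
n(KOH) used = 0.1855 x 0.01964 = 0.003643 mol, which equals the excess n(HNO3).
So n(HNO3) consumed by the sample = 0.01428 - 0.003643 = 0.01064 mol.
n(KOH) = 0.01064 / 1 = 0.01064 mol.
mass KOH = 0.01064 x 56.11 = 0.5971 g, so %KOH = 0.5971/0.7929 x 100 = 75.3%.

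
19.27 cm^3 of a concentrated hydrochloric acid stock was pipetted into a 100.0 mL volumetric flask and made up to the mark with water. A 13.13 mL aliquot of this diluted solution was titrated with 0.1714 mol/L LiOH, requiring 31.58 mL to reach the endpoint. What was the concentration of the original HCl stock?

2.14 M

n(LiOH) = 0.1714 x 0.03158 = 0.005413 mol.
n(HCl) in the aliquot = 0.005413 mol.
[diluted HCl] = 0.005413 / 0.01313 = 0.4122 M.
Dilution factor = 100.0/19.27 = 5.189, so [stock] = 0.4122 x 5.189 = 2.14 M.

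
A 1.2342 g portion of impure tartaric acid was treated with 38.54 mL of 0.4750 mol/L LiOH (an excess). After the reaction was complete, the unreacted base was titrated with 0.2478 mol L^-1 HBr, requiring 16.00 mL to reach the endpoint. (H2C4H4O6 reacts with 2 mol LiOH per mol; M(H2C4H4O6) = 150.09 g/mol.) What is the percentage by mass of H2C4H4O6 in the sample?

87.2%

Total n(LiOH) added = 0.4750 x 0.03854 = 0.01831 mol.
n(HBr) used = 0.2478 x 0.01600 = 0.003965 mol, which equals the excess n(LiOH).
So n(LiOH) consumed by the sample = 0.01831 - 0.003965 = 0.01434 mol.
n(H2C4H4O6) = 0.01434 / 2 = 0.007171 mol.
mass H2C4H4O6 = 0.007171 x 150.09 = 1.076 g, so %H2C4H4O6 = 1.076/1.2342 x 100 = 87.2%.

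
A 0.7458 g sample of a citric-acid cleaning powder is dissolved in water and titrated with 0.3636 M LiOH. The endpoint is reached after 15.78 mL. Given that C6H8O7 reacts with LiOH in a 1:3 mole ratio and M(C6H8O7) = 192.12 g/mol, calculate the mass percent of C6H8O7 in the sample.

n(LiOH) = 0.3636 x 0.01578 = 0.005738 mol.
n(C6H8O7) = 0.005738 / 3 = 0.001913 mol.
mass of C6H8O7 = 0.001913 x 192.12 = 0.3674 g.
% purity = 0.3674 / 0.7458 x 100 = 49.3%.

49.3%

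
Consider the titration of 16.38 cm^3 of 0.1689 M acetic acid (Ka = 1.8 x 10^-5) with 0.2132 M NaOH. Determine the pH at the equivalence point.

n(CH3COOH) = 0.1689 x 0.01638 = 0.002767 mol; V(NaOH) at equivalence = 0.002767/0.2132 = 0.01298 L.
At equivalence all the acid is converted to CH3COO-; total volume = 0.01638 + 0.01298 = 0.02936 L, so [CH3COO-] = 0.002767/0.02936 = 0.09424 M.
Kb = Kw/Ka = 1.0e-14 / 1.8 x 10^-5 = 5.56e-10.
[OH^-] = sqrt(Kb x [CH3COO-]) = sqrt(5.56e-10 x 0.09424) = 7.24e-6 M.
pOH = 5.14, so pH = 14.00 - 5.14 = 8.86.

8.86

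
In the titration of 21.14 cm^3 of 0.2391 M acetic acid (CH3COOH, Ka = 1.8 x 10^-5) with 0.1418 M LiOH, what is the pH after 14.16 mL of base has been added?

Initial n(CH3COOH) = 0.2391 x 0.02114 = 0.005055 mol.
n(LiOH) added = 0.1418 x 0.01416 = 0.002008 mol, converting that many moles of CH3COOH to CH3COO-.
Remaining n(CH3COOH) = 0.003047 mol; n(CH3COO-) = 0.002008 mol.
By Henderson-Hasselbalch, pH = pKa + log([A^-]/[HA]) = 4.74 + log(0.002008/0.003047) = 4.74 + (-0.18) = 4.56.

4.56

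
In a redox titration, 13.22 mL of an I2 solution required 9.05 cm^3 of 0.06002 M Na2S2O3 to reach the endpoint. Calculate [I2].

0.0205 M

n(Na2S2O3) = 0.06002 x 0.009050 = 0.0005432 mol.
From the balanced equation, 2 mol Na2S2O3 reacts with 1 mol I2, so n(I2) = 0.0005432 x 1/2 = 0.0002716 mol.
[I2] = 0.0002716 / 0.01322 L = 0.0205 M.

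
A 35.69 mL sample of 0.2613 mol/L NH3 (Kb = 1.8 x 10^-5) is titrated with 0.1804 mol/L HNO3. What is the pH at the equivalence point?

5.11

n(NH3) = 0.2613 x 0.03569 = 0.009326 mol; V(HNO3) at equivalence = 0.009326/0.1804 = 0.05170 L.
At equivalence the base is fully converted to NH4+; total volume = 0.08739 L, so [NH4+] = 0.009326/0.08739 = 0.1067 M.
Ka(NH4+) = Kw/Kb = 1.0e-14 / 1.8 x 10^-5 = 5.56e-10.
[H^+] = sqrt(Ka x [NH4+]) = sqrt(5.56e-10 x 0.1067) = 7.70e-6 M.
pH = -log(7.70e-6) = 5.11.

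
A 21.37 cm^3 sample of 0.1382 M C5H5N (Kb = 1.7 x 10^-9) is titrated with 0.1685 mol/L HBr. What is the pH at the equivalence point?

n(C5H5N) = 0.1382 x 0.02137 = 0.002953 mol; V(HBr) at equivalence = 0.002953/0.1685 = 0.01753 L.
At equivalence the base is fully converted to C5H5NH+; total volume = 0.03890 L, so [C5H5NH+] = 0.002953/0.03890 = 0.07593 M.
Ka(C5H5NH+) = Kw/Kb = 1.0e-14 / 1.7 x 10^-9 = 5.88e-6.
[H^+] = sqrt(Ka x [C5H5NH+]) = sqrt(5.88e-6 x 0.07593) = 0.000668 M.
pH = -log(0.000668) = 3.18.

3.18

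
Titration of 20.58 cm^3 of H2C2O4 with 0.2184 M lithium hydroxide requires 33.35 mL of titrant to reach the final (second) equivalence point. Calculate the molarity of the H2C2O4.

n(LiOH) = 0.2184 x 0.03335 = 0.007284 mol.
At the final (second) equivalence point, 2 mol OH^- react per mol H2C2O4, so n(H2C2O4) = 0.007284 / 2 = 0.003642 mol.
[H2C2O4] = 0.003642 / 0.02058 L = 0.177 M.

0.177 M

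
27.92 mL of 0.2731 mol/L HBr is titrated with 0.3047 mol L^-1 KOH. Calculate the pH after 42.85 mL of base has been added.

12.89

n(acid) = 0.2731 x 0.02792 = 0.007625 mol; n(KOH) added = 0.3047 x 0.04285 = 0.01306 mol.
Base is in excess by 0.01306 - 0.007625 = 0.005431 mol in a total volume of 0.07077 L.
[OH^-] = 0.005431/0.07077 = 0.07675 M, so pOH = 1.11 and pH = 14.00 - 1.11 = 12.89.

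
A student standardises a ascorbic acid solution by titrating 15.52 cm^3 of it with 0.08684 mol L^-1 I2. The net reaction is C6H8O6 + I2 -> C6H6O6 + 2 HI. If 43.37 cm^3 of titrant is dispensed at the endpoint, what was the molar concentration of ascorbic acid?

n(I2) = 0.08684 x 0.04337 = 0.003766 mol.
From the balanced equation, 1 mol I2 reacts with 1 mol ascorbic acid, so n(ascorbic acid) = 0.003766 x 1/1 = 0.003766 mol.
[ascorbic acid] = 0.003766 / 0.01552 L = 0.243 M.

0.243 M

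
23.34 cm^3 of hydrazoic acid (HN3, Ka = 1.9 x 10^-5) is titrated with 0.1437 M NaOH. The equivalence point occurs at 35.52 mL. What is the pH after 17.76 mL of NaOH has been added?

17.76 mL is exactly half the equivalence volume (35.52/2), i.e. the half-equivalence point.
There, n(HA) = n(A^-), so pH = pKa = -log(1.9 x 10^-5) = 4.72.

4.72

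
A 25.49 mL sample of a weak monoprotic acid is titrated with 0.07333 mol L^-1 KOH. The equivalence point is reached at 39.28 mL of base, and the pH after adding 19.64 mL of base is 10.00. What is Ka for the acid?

19.64 mL is half of the equivalence volume, so this is the half-equivalence point where [HA] = [A^-].
At half-equivalence pH = pKa, so pKa = 10.00.
Ka = 10^(-10.00) = 1.0 x 10^-10.

1.0 x 10^-10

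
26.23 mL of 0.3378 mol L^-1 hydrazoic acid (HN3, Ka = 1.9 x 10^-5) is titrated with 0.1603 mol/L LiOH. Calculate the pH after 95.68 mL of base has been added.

n(acid) = 0.3378 x 0.02623 = 0.008860 mol; n(LiOH) added = 0.1603 x 0.09568 = 0.01534 mol.
Base is in excess by 0.01534 - 0.008860 = 0.006477 mol in a total volume of 0.1219 L.
[OH^-] = 0.006477/0.1219 = 0.05313 M, so pOH = 1.27 and pH = 14.00 - 1.27 = 12.73.

12.73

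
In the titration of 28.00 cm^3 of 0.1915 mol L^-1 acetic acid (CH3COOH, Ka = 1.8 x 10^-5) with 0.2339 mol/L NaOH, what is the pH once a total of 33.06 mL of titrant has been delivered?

12.59

n(acid) = 0.1915 x 0.02800 = 0.005362 mol; n(NaOH) added = 0.2339 x 0.03306 = 0.007733 mol.
Base is in excess by 0.007733 - 0.005362 = 0.002371 mol in a total volume of 0.06106 L.
[OH^-] = 0.002371/0.06106 = 0.03883 M, so pOH = 1.41 and pH = 14.00 - 1.41 = 12.59.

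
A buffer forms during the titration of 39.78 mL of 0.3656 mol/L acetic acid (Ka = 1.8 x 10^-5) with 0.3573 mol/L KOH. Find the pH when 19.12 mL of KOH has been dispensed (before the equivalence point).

4.69

Initial n(CH3COOH) = 0.3656 x 0.03978 = 0.01454 mol.
n(KOH) added = 0.3573 x 0.01912 = 0.006832 mol, converting that many moles of CH3COOH to CH3COO-.
Remaining n(CH3COOH) = 0.007712 mol; n(CH3COO-) = 0.006832 mol.
By Henderson-Hasselbalch, pH = pKa + log([A^-]/[HA]) = 4.74 + log(0.006832/0.007712) = 4.74 + (-0.05) = 4.69.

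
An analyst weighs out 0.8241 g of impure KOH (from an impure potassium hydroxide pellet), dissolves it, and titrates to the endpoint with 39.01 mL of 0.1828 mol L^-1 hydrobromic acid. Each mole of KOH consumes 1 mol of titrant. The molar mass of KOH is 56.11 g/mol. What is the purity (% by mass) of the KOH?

n(HBr) = 0.1828 x 0.03901 = 0.007131 mol.
n(KOH) = 0.007131 / 1 = 0.007131 mol.
mass of KOH = 0.007131 x 56.11 = 0.4001 g.
% purity = 0.4001 / 0.8241 x 100 = 48.6%.

48.6%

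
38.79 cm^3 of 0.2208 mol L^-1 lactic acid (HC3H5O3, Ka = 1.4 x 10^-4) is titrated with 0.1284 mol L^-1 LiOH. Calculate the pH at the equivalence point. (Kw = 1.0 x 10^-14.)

8.38

n(HC3H5O3) = 0.2208 x 0.03879 = 0.008565 mol; V(LiOH) at equivalence = 0.008565/0.1284 = 0.06670 L.
At equivalence all the acid is converted to C3H5O3-; total volume = 0.03879 + 0.06670 = 0.1055 L, so [C3H5O3-] = 0.008565/0.1055 = 0.08119 M.
Kb = Kw/Ka = 1.0e-14 / 1.4 x 10^-4 = 7.14e-11.
[OH^-] = sqrt(Kb x [C3H5O3-]) = sqrt(7.14e-11 x 0.08119) = 2.41e-6 M.
pOH = 5.62, so pH = 14.00 - 5.62 = 8.38.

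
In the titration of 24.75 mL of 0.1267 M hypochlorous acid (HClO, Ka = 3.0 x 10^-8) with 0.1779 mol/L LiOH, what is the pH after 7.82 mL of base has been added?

7.42

Initial n(HClO) = 0.1267 x 0.02475 = 0.003136 mol.
n(LiOH) added = 0.1779 x 0.007820 = 0.001391 mol, converting that many moles of HClO to ClO-.
Remaining n(HClO) = 0.001745 mol; n(ClO-) = 0.001391 mol.
By Henderson-Hasselbalch, pH = pKa + log([A^-]/[HA]) = 7.52 + log(0.001391/0.001745) = 7.52 + (-0.10) = 7.42.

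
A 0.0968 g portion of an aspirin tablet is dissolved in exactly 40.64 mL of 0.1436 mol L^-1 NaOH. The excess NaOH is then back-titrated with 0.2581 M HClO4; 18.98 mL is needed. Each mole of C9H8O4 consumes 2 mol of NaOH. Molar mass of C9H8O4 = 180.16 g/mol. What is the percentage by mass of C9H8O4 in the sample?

Total n(NaOH) added = 0.1436 x 0.04064 = 0.005836 mol.
n(HClO4) used = 0.2581 x 0.01898 = 0.004899 mol, which equals the excess n(NaOH).
So n(NaOH) consumed by the sample = 0.005836 - 0.004899 = 0.0009372 mol.
n(C9H8O4) = 0.0009372 / 2 = 0.0004686 mol.
mass C9H8O4 = 0.0004686 x 180.16 = 0.08442 g, so %C9H8O4 = 0.08442/0.0968 x 100 = 87.2%.

87.2%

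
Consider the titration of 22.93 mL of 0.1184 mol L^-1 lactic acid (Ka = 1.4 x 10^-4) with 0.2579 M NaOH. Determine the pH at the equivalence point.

8.38

n(HC3H5O3) = 0.1184 x 0.02293 = 0.002715 mol; V(NaOH) at equivalence = 0.002715/0.2579 = 0.01053 L.
At equivalence all the acid is converted to C3H5O3-; total volume = 0.02293 + 0.01053 = 0.03346 L, so [C3H5O3-] = 0.002715/0.03346 = 0.08115 M.
Kb = Kw/Ka = 1.0e-14 / 1.4 x 10^-4 = 7.14e-11.
[OH^-] = sqrt(Kb x [C3H5O3-]) = sqrt(7.14e-11 x 0.08115) = 2.41e-6 M.
pOH = 5.62, so pH = 14.00 - 5.62 = 8.38.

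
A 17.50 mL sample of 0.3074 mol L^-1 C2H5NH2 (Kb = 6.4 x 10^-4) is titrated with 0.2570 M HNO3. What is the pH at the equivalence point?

5.83

n(C2H5NH2) = 0.3074 x 0.01750 = 0.005380 mol; V(HNO3) at equivalence = 0.005380/0.2570 = 0.02093 L.
At equivalence the base is fully converted to C2H5NH3+; total volume = 0.03843 L, so [C2H5NH3+] = 0.005380/0.03843 = 0.1400 M.
Ka(C2H5NH3+) = Kw/Kb = 1.0e-14 / 6.4 x 10^-4 = 1.56e-11.
[H^+] = sqrt(Ka x [C2H5NH3+]) = sqrt(1.56e-11 x 0.1400) = 1.48e-6 M.
pH = -log(1.48e-6) = 5.83.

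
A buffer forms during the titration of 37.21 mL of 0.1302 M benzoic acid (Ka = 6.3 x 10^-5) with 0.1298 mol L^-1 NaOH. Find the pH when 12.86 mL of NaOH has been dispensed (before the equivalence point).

Initial n(C6H5COOH) = 0.1302 x 0.03721 = 0.004845 mol.
n(NaOH) added = 0.1298 x 0.01286 = 0.001669 mol, converting that many moles of C6H5COOH to C6H5COO-.
Remaining n(C6H5COOH) = 0.003176 mol; n(C6H5COO-) = 0.001669 mol.
By Henderson-Hasselbalch, pH = pKa + log([A^-]/[HA]) = 4.20 + log(0.001669/0.003176) = 4.20 + (-0.28) = 3.92.

3.92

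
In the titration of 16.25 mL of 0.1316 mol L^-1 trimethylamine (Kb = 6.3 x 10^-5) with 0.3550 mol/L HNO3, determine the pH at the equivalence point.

n((CH3)3N) = 0.1316 x 0.01625 = 0.002139 mol; V(HNO3) at equivalence = 0.002139/0.3550 = 0.006024 L.
At equivalence the base is fully converted to (CH3)3NH+; total volume = 0.02227 L, so [(CH3)3NH+] = 0.002139/0.02227 = 0.09601 M.
Ka((CH3)3NH+) = Kw/Kb = 1.0e-14 / 6.3 x 10^-5 = 1.59e-10.
[H^+] = sqrt(Ka x [(CH3)3NH+]) = sqrt(1.59e-10 x 0.09601) = 3.90e-6 M.
pH = -log(3.90e-6) = 5.41.

5.41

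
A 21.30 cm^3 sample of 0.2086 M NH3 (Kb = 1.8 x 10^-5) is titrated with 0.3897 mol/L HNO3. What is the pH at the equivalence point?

n(NH3) = 0.2086 x 0.02130 = 0.004443 mol; V(HNO3) at equivalence = 0.004443/0.3897 = 0.01140 L.
At equivalence the base is fully converted to NH4+; total volume = 0.03270 L, so [NH4+] = 0.004443/0.03270 = 0.1359 M.
Ka(NH4+) = Kw/Kb = 1.0e-14 / 1.8 x 10^-5 = 5.56e-10.
[H^+] = sqrt(Ka x [NH4+]) = sqrt(5.56e-10 x 0.1359) = 8.69e-6 M.
pH = -log(8.69e-6) = 5.06.

5.06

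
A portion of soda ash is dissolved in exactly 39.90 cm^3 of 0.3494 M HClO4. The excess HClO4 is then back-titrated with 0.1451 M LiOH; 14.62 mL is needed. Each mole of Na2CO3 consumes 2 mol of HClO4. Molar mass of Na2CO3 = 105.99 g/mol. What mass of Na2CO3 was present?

Total n(HClO4) added = 0.3494 x 0.03990 = 0.01394 mol.
n(LiOH) used = 0.1451 x 0.01462 = 0.002121 mol, which equals the excess n(HClO4).
So n(HClO4) consumed by the sample = 0.01394 - 0.002121 = 0.01182 mol.
n(Na2CO3) = 0.01182 / 2 = 0.005910 mol.
mass = 0.005910 mol x 105.99 g/mol = 0.626 g.

0.626 g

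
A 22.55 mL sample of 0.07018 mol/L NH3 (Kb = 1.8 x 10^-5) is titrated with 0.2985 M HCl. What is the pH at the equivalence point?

n(NH3) = 0.07018 x 0.02255 = 0.001583 mol; V(HCl) at equivalence = 0.001583/0.2985 = 0.005302 L.
At equivalence the base is fully converted to NH4+; total volume = 0.02785 L, so [NH4+] = 0.001583/0.02785 = 0.05682 M.
Ka(NH4+) = Kw/Kb = 1.0e-14 / 1.8 x 10^-5 = 5.56e-10.
[H^+] = sqrt(Ka x [NH4+]) = sqrt(5.56e-10 x 0.05682) = 5.62e-6 M.
pH = -log(5.62e-6) = 5.25.

5.25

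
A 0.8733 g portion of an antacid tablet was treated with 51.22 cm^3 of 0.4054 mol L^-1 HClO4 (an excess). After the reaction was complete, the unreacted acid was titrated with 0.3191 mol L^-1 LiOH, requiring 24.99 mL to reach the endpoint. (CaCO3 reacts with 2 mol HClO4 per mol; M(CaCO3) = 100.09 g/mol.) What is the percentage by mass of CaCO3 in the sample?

Total n(HClO4) added = 0.4054 x 0.05122 = 0.02076 mol.
n(LiOH) used = 0.3191 x 0.02499 = 0.007974 mol, which equals the excess n(HClO4).
So n(HClO4) consumed by the sample = 0.02076 - 0.007974 = 0.01279 mol.
n(CaCO3) = 0.01279 / 2 = 0.006395 mol.
mass CaCO3 = 0.006395 x 100.09 = 0.6401 g, so %CaCO3 = 0.6401/0.8733 x 100 = 73.3%.

73.3%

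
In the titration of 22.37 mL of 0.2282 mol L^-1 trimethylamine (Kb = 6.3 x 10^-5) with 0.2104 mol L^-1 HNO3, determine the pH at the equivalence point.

n((CH3)3N) = 0.2282 x 0.02237 = 0.005105 mol; V(HNO3) at equivalence = 0.005105/0.2104 = 0.02426 L.
At equivalence the base is fully converted to (CH3)3NH+; total volume = 0.04663 L, so [(CH3)3NH+] = 0.005105/0.04663 = 0.1095 M.
Ka((CH3)3NH+) = Kw/Kb = 1.0e-14 / 6.3 x 10^-5 = 1.59e-10.
[H^+] = sqrt(Ka x [(CH3)3NH+]) = sqrt(1.59e-10 x 0.1095) = 4.17e-6 M.
pH = -log(4.17e-6) = 5.38.

5.38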